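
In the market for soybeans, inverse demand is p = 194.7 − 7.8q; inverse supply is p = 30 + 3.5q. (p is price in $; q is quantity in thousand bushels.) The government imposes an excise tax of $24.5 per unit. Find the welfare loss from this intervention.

$26.56 thousand

Competitive equilibrium: 194.7 − 7.8q = 30 + 3.5q → q* = 14.5752, p* = 81.0133.
With the tax, the buyer price exceeds the seller price by 24.5: (194.7 − 7.8q) − (30 + 3.5q) = 24.5 → q' = 12.4071.
Δq = 14.5752 − 12.4071 = 2.1681; the wedge equals the tax, 24.5.
The triangle = ½ × 2.1681 × 24.5 = $26.56 thousand.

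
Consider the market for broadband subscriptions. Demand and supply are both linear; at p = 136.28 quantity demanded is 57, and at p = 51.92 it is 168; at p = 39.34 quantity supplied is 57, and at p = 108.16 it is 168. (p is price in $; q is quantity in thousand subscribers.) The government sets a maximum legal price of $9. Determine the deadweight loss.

$9800.98 thousand

Demand slope = (51.92 − 136.28)/(168 − 57) = −0.76, so p = 179.6 − 0.76q.
Supply slope = (108.16 − 39.34)/(168 − 57) = 0.62, so p = 4 + 0.62q.
Competitive equilibrium: 179.6 − 0.76q = 4 + 0.62q → q* = 127.2464, p* = 82.8928.
At the ceiling p = 9, quantity supplied = (9 − 4)/0.62 = 8.0645.
Willingness to pay at q' = 8.0645: 179.6 − 0.76·8.0645 = 173.471.
Δq = 127.2464 − 8.0645 = 119.1819; wedge = 173.471 − 9 = 164.471.
DWL = ½ × 119.1819 × 164.471 = $9800.98 thousand.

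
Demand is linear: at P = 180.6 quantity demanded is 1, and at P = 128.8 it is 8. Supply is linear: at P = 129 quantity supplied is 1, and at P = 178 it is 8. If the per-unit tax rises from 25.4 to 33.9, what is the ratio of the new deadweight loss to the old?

1.781

Demand slope = (128.8 − 180.6)/(8 − 1) = −7.4, so P = 188 − 7.4Q.
Supply slope = (178 − 129)/(8 − 1) = 7, so P = 122 + 7Q.
Competitive equilibrium: 188 − 7.4Q = 122 + 7Q → Q* = 4.5833, P* = 154.0833.
For a per-unit tax t: ΔQ = t/14.4, so DWL = ½·t·(t/14.4) = t²/28.8.
At t = 25.4: DWL = 22.401. At t = 33.9: DWL = 39.903.
Ratio = (33.9/25.4)² = 1.781.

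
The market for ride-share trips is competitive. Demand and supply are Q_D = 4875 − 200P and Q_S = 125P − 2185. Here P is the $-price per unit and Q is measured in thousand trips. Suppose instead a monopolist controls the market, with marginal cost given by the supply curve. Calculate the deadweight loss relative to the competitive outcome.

$141.09 thousand

In inverse form: demand P = 24.375 − 0.005Q, supply P = 17.48 + 0.008Q.
Competitive equilibrium: 24.375 − 0.005Q = 17.48 + 0.008Q → Q* = 530.3846, P* = 21.7231.
Marginal revenue: MR = 24.375 − 0.01Q. Set MR = MC: 24.375 − 0.01Q = 17.48 + 0.008Q → Q_m = 383.0556.
Price P_m = 24.375 − 0.005·383.0556 = 22.4597; MC(Q_m) = 17.48 + 0.008·383.0556 = 20.5444.
Competitive Q* = 530.3846, so ΔQ = 147.329; wedge = 22.4597 − 20.5444 = 1.9153.
Deadweight loss = ½ × 147.329 × 1.9153 = $141.09 thousand.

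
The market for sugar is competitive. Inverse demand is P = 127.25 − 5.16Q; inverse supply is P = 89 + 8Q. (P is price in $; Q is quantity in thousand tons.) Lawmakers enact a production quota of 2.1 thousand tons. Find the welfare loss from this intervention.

Competitive equilibrium: 127.25 − 5.16Q = 89 + 8Q → Q* = 2.9065, P* = 112.2523.
At Q = 2.1: demand price = 127.25 − 5.16·2.1 = 116.414; supply price = 89 + 8·2.1 = 105.8.
ΔQ = 2.9065 − 2.1 = 0.8065; wedge = 116.414 − 105.8 = 10.614.
The triangle = ½ × 0.8065 × 10.614 = $4.28 thousand.

$4.28 thousand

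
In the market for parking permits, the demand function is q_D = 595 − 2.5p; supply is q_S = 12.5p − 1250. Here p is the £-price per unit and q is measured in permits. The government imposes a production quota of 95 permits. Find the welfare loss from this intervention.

In inverse form: demand p = 238 − 0.4q, supply p = 100 + 0.08q.
Competitive equilibrium: 238 − 0.4q = 100 + 0.08q → q* = 287.5, p* = 123.
At q = 95: demand price = 238 − 0.4·95 = 200; supply price = 100 + 0.08·95 = 107.6.
Δq = 287.5 − 95 = 192.5; wedge = 200 − 107.6 = 92.4.
Welfare loss = ½ × 192.5 × 92.4 = £8893.50.

£8893.50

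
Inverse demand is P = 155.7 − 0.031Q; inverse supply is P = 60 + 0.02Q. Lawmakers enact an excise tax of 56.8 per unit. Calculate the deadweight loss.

Competitive equilibrium: 155.7 − 0.031Q = 60 + 0.02Q → Q* = 1876.4706, P* = 97.5294.
With the tax, the buyer price exceeds the seller price by 56.8: (155.7 − 0.031Q) − (60 + 0.02Q) = 56.8 → Q' = 762.7451.
ΔQ = 1876.4706 − 762.7451 = 1113.7255; the wedge equals the tax, 56.8.
DWL = ½ × 1113.7255 × 56.8 = 31629.80.

31629.80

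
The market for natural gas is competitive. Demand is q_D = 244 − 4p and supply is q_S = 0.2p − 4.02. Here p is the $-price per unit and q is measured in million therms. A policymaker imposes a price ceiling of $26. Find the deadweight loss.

In inverse form: demand p = 61 − 0.25q, supply p = 20.1 + 5q.
Competitive equilibrium: 61 − 0.25q = 20.1 + 5q → q* = 7.7905, p* = 59.0524.
At the ceiling p = 26, quantity supplied = (26 − 20.1)/5 = 1.18.
Willingness to pay at q' = 1.18: 61 − 0.25·1.18 = 60.705.
Δq = 7.7905 − 1.18 = 6.6105; wedge = 60.705 − 26 = 34.705.
Deadweight loss = ½ × 6.6105 × 34.705 = $114.71 million.

$114.71 million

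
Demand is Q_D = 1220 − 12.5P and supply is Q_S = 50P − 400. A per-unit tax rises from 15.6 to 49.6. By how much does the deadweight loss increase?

In inverse form: demand P = 97.6 − 0.08Q, supply P = 8 + 0.02Q.
Competitive equilibrium: 97.6 − 0.08Q = 8 + 0.02Q → Q* = 896, P* = 25.92.
For a per-unit tax t: ΔQ = t/0.1, so DWL = ½·t·(t/0.1) = t²/0.2.
At t = 15.6: DWL = 1216.8. At t = 49.6: DWL = 12300.8.
Increase = 12300.8 − 1216.8 = 11084.

11084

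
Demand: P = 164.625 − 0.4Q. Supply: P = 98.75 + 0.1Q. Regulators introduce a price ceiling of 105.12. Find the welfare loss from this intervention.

Competitive equilibrium: 164.625 − 0.4Q = 98.75 + 0.1Q → Q* = 131.75, P* = 111.925.
At the ceiling P = 105.12, quantity supplied = (105.12 − 98.75)/0.1 = 63.7.
Willingness to pay at Q' = 63.7: 164.625 − 0.4·63.7 = 139.145.
ΔQ = 131.75 − 63.7 = 68.05; wedge = 139.145 − 105.12 = 34.025.
DWL = ½ × 68.05 × 34.025 = 1157.70.

1157.70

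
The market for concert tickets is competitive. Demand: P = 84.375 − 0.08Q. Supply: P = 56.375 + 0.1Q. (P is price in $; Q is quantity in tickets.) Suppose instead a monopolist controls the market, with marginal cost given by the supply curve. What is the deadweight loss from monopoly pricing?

Competitive equilibrium: 84.375 − 0.08Q = 56.375 + 0.1Q → Q* = 155.5556, P* = 71.9306.
Marginal revenue: MR = 84.375 − 0.16Q. Set MR = MC: 84.375 − 0.16Q = 56.375 + 0.1Q → Q_m = 107.6923.
Price P_m = 84.375 − 0.08·107.6923 = 75.7596; MC(Q_m) = 56.375 + 0.1·107.6923 = 67.1442.
Competitive Q* = 155.5556, so ΔQ = 47.8633; wedge = 75.7596 − 67.1442 = 8.6154.
DWL = ½ × 47.8633 × 8.6154 = $206.18.

$206.18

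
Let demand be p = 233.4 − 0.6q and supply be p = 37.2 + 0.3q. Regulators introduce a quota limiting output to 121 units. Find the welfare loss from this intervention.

4234.05

Competitive equilibrium: 233.4 − 0.6q = 37.2 + 0.3q → q* = 218, p* = 102.6.
At q = 121: demand price = 233.4 − 0.6·121 = 160.8; supply price = 37.2 + 0.3·121 = 73.5.
Δq = 218 − 121 = 97; wedge = 160.8 − 73.5 = 87.3.
DWL = ½ × 97 × 87.3 = 4234.05.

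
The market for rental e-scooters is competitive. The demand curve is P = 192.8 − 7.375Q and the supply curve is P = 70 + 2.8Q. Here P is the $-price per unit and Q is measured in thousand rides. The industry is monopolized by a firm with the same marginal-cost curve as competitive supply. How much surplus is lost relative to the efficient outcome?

Competitive equilibrium: 192.8 − 7.375Q = 70 + 2.8Q → Q* = 12.0688, P* = 103.7926.
Marginal revenue: MR = 192.8 − 14.75Q. Set MR = MC: 192.8 − 14.75Q = 70 + 2.8Q → Q_m = 6.9972.
Price P_m = 192.8 − 7.375·6.9972 = 141.1957; MC(Q_m) = 70 + 2.8·6.9972 = 89.5922.
Competitive Q* = 12.0688, so ΔQ = 5.0716; wedge = 141.1957 − 89.5922 = 51.6035.
Welfare loss = ½ × 5.0716 × 51.6035 = $130.86 thousand.

$130.86 thousand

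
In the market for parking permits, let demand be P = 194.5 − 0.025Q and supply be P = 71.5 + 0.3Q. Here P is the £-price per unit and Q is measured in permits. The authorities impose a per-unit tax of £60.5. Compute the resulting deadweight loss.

£5631.15

Competitive equilibrium: 194.5 − 0.025Q = 71.5 + 0.3Q → Q* = 378.4615, P* = 185.0385.
With the tax, the buyer price exceeds the seller price by 60.5: (194.5 − 0.025Q) − (71.5 + 0.3Q) = 60.5 → Q' = 192.3077.
ΔQ = 378.4615 − 192.3077 = 186.1538; the wedge equals the tax, 60.5.
The triangle = ½ × 186.1538 × 60.5 = £5631.15.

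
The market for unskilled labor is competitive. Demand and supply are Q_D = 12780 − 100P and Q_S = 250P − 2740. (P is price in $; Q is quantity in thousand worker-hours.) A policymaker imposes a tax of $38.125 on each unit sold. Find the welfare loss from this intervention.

In inverse form: demand P = 127.8 − 0.01Q, supply P = 10.96 + 0.004Q.
Competitive equilibrium: 127.8 − 0.01Q = 10.96 + 0.004Q → Q* = 8345.7143, P* = 44.3429.
With the tax, the buyer price exceeds the seller price by 38.125: (127.8 − 0.01Q) − (10.96 + 0.004Q) = 38.125 → Q' = 5622.5.
ΔQ = 8345.7143 − 5622.5 = 2723.2143; the wedge equals the tax, 38.125.
Deadweight loss = ½ × 2723.2143 × 38.125 = $51911.27 thousand.

$51911.27 thousand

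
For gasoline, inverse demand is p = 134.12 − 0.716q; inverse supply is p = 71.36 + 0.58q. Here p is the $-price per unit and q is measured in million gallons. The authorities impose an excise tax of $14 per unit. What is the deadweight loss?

Competitive equilibrium: 134.12 − 0.716q = 71.36 + 0.58q → q* = 48.4259, p* = 99.447.
With the tax, the buyer price exceeds the seller price by 14: (134.12 − 0.716q) − (71.36 + 0.58q) = 14 → q' = 37.6235.
Δq = 48.4259 − 37.6235 = 10.8024; the wedge equals the tax, 14.
DWL = ½ × 10.8024 × 14 = $75.62 million.

$75.62 million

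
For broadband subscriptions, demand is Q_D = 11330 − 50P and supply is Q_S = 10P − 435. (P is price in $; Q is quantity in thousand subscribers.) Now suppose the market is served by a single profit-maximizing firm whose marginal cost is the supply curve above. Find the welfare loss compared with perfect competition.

$2850.82 thousand

In inverse form: demand P = 226.6 − 0.02Q, supply P = 43.5 + 0.1Q.
Competitive equilibrium: 226.6 − 0.02Q = 43.5 + 0.1Q → Q* = 1525.8333, P* = 196.0833.
Marginal revenue: MR = 226.6 − 0.04Q. Set MR = MC: 226.6 − 0.04Q = 43.5 + 0.1Q → Q_m = 1307.8571.
Price P_m = 226.6 − 0.02·1307.8571 = 200.4429; MC(Q_m) = 43.5 + 0.1·1307.8571 = 174.2857.
Competitive Q* = 1525.8333, so ΔQ = 217.9762; wedge = 200.4429 − 174.2857 = 26.1572.
The triangle = ½ × 217.9762 × 26.1572 = $2850.82 thousand.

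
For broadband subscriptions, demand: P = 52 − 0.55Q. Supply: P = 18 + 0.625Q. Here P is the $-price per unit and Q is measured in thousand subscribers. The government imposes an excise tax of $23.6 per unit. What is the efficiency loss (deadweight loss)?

Competitive equilibrium: 52 − 0.55Q = 18 + 0.625Q → Q* = 28.9362, P* = 36.0851.
With the tax, the buyer price exceeds the seller price by 23.6: (52 − 0.55Q) − (18 + 0.625Q) = 23.6 → Q' = 8.8511.
ΔQ = 28.9362 − 8.8511 = 20.0851; the wedge equals the tax, 23.6.
Deadweight loss = ½ × 20.0851 × 23.6 = $237 thousand.

$237 thousand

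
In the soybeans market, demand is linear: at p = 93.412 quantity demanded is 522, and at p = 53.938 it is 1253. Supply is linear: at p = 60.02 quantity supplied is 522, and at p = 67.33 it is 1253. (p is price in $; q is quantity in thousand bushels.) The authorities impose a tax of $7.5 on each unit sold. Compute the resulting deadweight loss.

Demand slope = (53.938 − 93.412)/(1253 − 522) = −0.054, so p = 121.6 − 0.054q.
Supply slope = (67.33 − 60.02)/(1253 − 522) = 0.01, so p = 54.8 + 0.01q.
Competitive equilibrium: 121.6 − 0.054q = 54.8 + 0.01q → q* = 1043.75, p* = 65.2375.
With the tax, the buyer price exceeds the seller price by 7.5: (121.6 − 0.054q) − (54.8 + 0.01q) = 7.5 → q' = 926.5625.
Δq = 1043.75 − 926.5625 = 117.1875; the wedge equals the tax, 7.5.
Deadweight loss = ½ × 117.1875 × 7.5 = $439.45 thousand.

$439.45 thousand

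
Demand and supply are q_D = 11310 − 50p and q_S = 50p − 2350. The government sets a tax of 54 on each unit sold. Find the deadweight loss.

36450

In inverse form: demand p = 226.2 − 0.02q, supply p = 47 + 0.02q.
Competitive equilibrium: 226.2 − 0.02q = 47 + 0.02q → q* = 4480, p* = 136.6.
With the tax, the buyer price exceeds the seller price by 54: (226.2 − 0.02q) − (47 + 0.02q) = 54 → q' = 3130.
Δq = 4480 − 3130 = 1350; the wedge equals the tax, 54.
The triangle = ½ × 1350 × 54 = 36450.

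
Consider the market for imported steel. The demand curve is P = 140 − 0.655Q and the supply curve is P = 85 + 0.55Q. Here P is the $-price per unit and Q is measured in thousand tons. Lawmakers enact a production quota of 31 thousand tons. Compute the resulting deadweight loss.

Competitive equilibrium: 140 − 0.655Q = 85 + 0.55Q → Q* = 45.6432, P* = 110.1037.
At Q = 31: demand price = 140 − 0.655·31 = 119.695; supply price = 85 + 0.55·31 = 102.05.
ΔQ = 45.6432 − 31 = 14.6432; wedge = 119.695 − 102.05 = 17.645.
Deadweight loss = ½ × 14.6432 × 17.645 = $129.19 thousand.

$129.19 thousand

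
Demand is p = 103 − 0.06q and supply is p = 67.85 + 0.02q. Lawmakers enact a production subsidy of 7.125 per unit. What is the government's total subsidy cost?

3765.12

Competitive equilibrium: 103 − 0.06q = 67.85 + 0.02q → q* = 439.375, p* = 76.6375.
The subsidy lowers effective supply by 7.125: p = 60.725 + 0.02q.
New quantity: 103 − 0.06q = 60.725 + 0.02q → q' = 528.4375.
Total subsidy cost = 7.125 × 528.4375 = 3765.12.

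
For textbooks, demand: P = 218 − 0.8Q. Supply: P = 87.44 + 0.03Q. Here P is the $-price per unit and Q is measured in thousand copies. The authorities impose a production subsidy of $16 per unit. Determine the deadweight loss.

Competitive equilibrium: 218 − 0.8Q = 87.44 + 0.03Q → Q* = 157.3012, P* = 92.159.
The subsidy lowers effective supply by 16: P = 71.44 + 0.03Q.
New quantity: 218 − 0.8Q = 71.44 + 0.03Q → Q' = 176.5783.
Overproduction ΔQ = 176.5783 − 157.3012 = 19.2771; wedge = subsidy = 16.
Welfare loss = ½ × 19.2771 × 16 = $154.22 thousand.

$154.22 thousand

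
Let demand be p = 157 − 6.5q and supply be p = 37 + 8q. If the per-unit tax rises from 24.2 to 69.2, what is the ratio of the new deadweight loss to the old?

8.177

Competitive equilibrium: 157 − 6.5q = 37 + 8q → q* = 8.2759, p* = 103.2069.
For a per-unit tax t: Δq = t/14.5, so DWL = ½·t·(t/14.5) = t²/29.
At t = 24.2: DWL = 20.194. At t = 69.2: DWL = 165.126.
Ratio = (69.2/24.2)² = 8.177.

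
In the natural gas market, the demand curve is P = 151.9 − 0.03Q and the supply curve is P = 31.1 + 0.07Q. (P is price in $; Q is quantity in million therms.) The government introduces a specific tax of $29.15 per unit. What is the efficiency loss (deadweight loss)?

Competitive equilibrium: 151.9 − 0.03Q = 31.1 + 0.07Q → Q* = 1208, P* = 115.66.
With the tax, the buyer price exceeds the seller price by 29.15: (151.9 − 0.03Q) − (31.1 + 0.07Q) = 29.15 → Q' = 916.5.
ΔQ = 1208 − 916.5 = 291.5; the wedge equals the tax, 29.15.
DWL = ½ × 291.5 × 29.15 = $4248.61 million.

$4248.61 million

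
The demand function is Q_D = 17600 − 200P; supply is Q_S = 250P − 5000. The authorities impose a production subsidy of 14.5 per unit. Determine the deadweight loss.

In inverse form: demand P = 88 − 0.005Q, supply P = 20 + 0.004Q.
Competitive equilibrium: 88 − 0.005Q = 20 + 0.004Q → Q* = 7555.5556, P* = 50.2222.
The subsidy lowers effective supply by 14.5: P = 5.5 + 0.004Q.
New quantity: 88 − 0.005Q = 5.5 + 0.004Q → Q' = 9166.6667.
Overproduction ΔQ = 9166.6667 − 7555.5556 = 1611.1111; wedge = subsidy = 14.5.
Deadweight loss = ½ × 1611.1111 × 14.5 = 11680.56.

11680.56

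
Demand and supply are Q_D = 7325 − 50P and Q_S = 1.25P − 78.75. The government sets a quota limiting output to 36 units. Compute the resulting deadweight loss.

1776.73

In inverse form: demand P = 146.5 − 0.02Q, supply P = 63 + 0.8Q.
Competitive equilibrium: 146.5 − 0.02Q = 63 + 0.8Q → Q* = 101.8293, P* = 144.4634.
At Q = 36: demand price = 146.5 − 0.02·36 = 145.78; supply price = 63 + 0.8·36 = 91.8.
ΔQ = 101.8293 − 36 = 65.8293; wedge = 145.78 − 91.8 = 53.98.
Welfare loss = ½ × 65.8293 × 53.98 = 1776.73.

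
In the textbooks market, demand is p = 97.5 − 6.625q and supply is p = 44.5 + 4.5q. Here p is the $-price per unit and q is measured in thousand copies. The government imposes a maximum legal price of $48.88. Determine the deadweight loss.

$79.93 thousand

Competitive equilibrium: 97.5 − 6.625q = 44.5 + 4.5q → q* = 4.764, p* = 65.9382.
At the ceiling p = 48.88, quantity supplied = (48.88 − 44.5)/4.5 = 0.9733.
Willingness to pay at q' = 0.9733: 97.5 − 6.625·0.9733 = 91.0519.
Δq = 4.764 − 0.9733 = 3.7907; wedge = 91.0519 − 48.88 = 42.1719.
DWL = ½ × 3.7907 × 42.1719 = $79.93 thousand.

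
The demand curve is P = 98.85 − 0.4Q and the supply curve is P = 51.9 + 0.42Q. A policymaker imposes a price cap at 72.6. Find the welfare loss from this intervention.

26.05

Competitive equilibrium: 98.85 − 0.4Q = 51.9 + 0.42Q → Q* = 57.2561, P* = 75.9476.
At the ceiling P = 72.6, quantity supplied = (72.6 − 51.9)/0.42 = 49.2857.
Willingness to pay at Q' = 49.2857: 98.85 − 0.4·49.2857 = 79.1357.
ΔQ = 57.2561 − 49.2857 = 7.9704; wedge = 79.1357 − 72.6 = 6.5357.
Welfare loss = ½ × 7.9704 × 6.5357 = 26.05.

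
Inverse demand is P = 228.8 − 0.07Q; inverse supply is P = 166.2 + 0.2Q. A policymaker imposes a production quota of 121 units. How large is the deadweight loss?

Competitive equilibrium: 228.8 − 0.07Q = 166.2 + 0.2Q → Q* = 231.8519, P* = 212.5704.
At Q = 121: demand price = 228.8 − 0.07·121 = 220.33; supply price = 166.2 + 0.2·121 = 190.4.
ΔQ = 231.8519 − 121 = 110.8519; wedge = 220.33 − 190.4 = 29.93.
Welfare loss = ½ × 110.8519 × 29.93 = 1658.90.

1658.90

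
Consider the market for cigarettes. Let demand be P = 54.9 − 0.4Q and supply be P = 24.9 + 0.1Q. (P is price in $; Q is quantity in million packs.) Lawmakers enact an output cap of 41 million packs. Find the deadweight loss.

Competitive equilibrium: 54.9 − 0.4Q = 24.9 + 0.1Q → Q* = 60, P* = 30.9.
At Q = 41: demand price = 54.9 − 0.4·41 = 38.5; supply price = 24.9 + 0.1·41 = 29.
ΔQ = 60 − 41 = 19; wedge = 38.5 − 29 = 9.5.
Deadweight loss = ½ × 19 × 9.5 = $90.25 million.

$90.25 million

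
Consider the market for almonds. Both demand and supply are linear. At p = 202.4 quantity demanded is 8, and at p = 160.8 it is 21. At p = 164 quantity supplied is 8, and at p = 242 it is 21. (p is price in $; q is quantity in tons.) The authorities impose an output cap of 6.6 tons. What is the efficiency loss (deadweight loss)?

Demand slope = (160.8 − 202.4)/(21 − 8) = −3.2, so p = 228 − 3.2q.
Supply slope = (242 − 164)/(21 − 8) = 6, so p = 116 + 6q.
Competitive equilibrium: 228 − 3.2q = 116 + 6q → q* = 12.17391, p* = 189.04348.
At q = 6.6: demand price = 228 − 3.2·6.6 = 206.88; supply price = 116 + 6·6.6 = 155.6.
Δq = 12.17391 − 6.6 = 5.57391; wedge = 206.88 − 155.6 = 51.28.
DWL = ½ × 5.57391 × 51.28 = $142.92.

$142.92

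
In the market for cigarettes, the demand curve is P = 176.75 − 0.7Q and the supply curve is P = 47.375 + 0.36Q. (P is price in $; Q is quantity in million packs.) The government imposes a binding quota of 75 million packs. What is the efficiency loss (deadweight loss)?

Competitive equilibrium: 176.75 − 0.7Q = 47.375 + 0.36Q → Q* = 122.0519, P* = 91.3137.
At Q = 75: demand price = 176.75 − 0.7·75 = 124.25; supply price = 47.375 + 0.36·75 = 74.375.
ΔQ = 122.0519 − 75 = 47.0519; wedge = 124.25 − 74.375 = 49.875.
The triangle = ½ × 47.0519 × 49.875 = $1173.36 million.

$1173.36 million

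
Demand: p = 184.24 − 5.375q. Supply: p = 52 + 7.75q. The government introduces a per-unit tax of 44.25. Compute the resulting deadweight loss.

74.59

Competitive equilibrium: 184.24 − 5.375q = 52 + 7.75q → q* = 10.0754, p* = 130.0846.
With the tax, the buyer price exceeds the seller price by 44.25: (184.24 − 5.375q) − (52 + 7.75q) = 44.25 → q' = 6.704.
Δq = 10.0754 − 6.704 = 3.3714; the wedge equals the tax, 44.25.
Welfare loss = ½ × 3.3714 × 44.25 = 74.59.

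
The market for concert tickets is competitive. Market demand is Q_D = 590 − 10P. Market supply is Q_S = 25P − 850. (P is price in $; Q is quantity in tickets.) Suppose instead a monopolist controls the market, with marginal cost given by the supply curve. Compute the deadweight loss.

$387.52

In inverse form: demand P = 59 − 0.1Q, supply P = 34 + 0.04Q.
Competitive equilibrium: 59 − 0.1Q = 34 + 0.04Q → Q* = 178.5714, P* = 41.1429.
Marginal revenue: MR = 59 − 0.2Q. Set MR = MC: 59 − 0.2Q = 34 + 0.04Q → Q_m = 104.1667.
Price P_m = 59 − 0.1·104.1667 = 48.5833; MC(Q_m) = 34 + 0.04·104.1667 = 38.1667.
Competitive Q* = 178.5714, so ΔQ = 74.4047; wedge = 48.5833 − 38.1667 = 10.4166.
DWL = ½ × 74.4047 × 10.4166 = $387.52.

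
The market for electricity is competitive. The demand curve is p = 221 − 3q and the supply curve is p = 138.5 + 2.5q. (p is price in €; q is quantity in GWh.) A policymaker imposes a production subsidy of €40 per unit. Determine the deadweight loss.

€145.45

Competitive equilibrium: 221 − 3q = 138.5 + 2.5q → q* = 15, p* = 176.
The subsidy lowers effective supply by 40: p = 98.5 + 2.5q.
New quantity: 221 − 3q = 98.5 + 2.5q → q' = 22.2727.
Overproduction Δq = 22.2727 − 15 = 7.2727; wedge = subsidy = 40.
DWL = ½ × 7.2727 × 40 = €145.45.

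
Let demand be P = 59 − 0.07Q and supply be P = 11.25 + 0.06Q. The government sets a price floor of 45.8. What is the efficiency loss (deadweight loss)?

2076.53

Competitive equilibrium: 59 − 0.07Q = 11.25 + 0.06Q → Q* = 367.3077, P* = 33.2885.
At the floor P = 45.8, quantity demanded = (59 − 45.8)/0.07 = 188.5714.
Sellers' marginal cost at Q' = 188.5714: 11.25 + 0.06·188.5714 = 22.5643.
ΔQ = 367.3077 − 188.5714 = 178.7363; wedge = 45.8 − 22.5643 = 23.2357.
DWL = ½ × 178.7363 × 23.2357 = 2076.53.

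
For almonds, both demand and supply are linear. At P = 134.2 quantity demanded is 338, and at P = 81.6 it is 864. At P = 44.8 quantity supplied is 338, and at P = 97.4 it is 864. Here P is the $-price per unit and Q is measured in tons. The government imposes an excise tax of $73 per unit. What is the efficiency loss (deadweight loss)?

$13322.50

Demand slope = (81.6 − 134.2)/(864 − 338) = −0.1, so P = 168 − 0.1Q.
Supply slope = (97.4 − 44.8)/(864 − 338) = 0.1, so P = 11 + 0.1Q.
Competitive equilibrium: 168 − 0.1Q = 11 + 0.1Q → Q* = 785, P* = 89.5.
With the tax, the buyer price exceeds the seller price by 73: (168 − 0.1Q) − (11 + 0.1Q) = 73 → Q' = 420.
ΔQ = 785 − 420 = 365; the wedge equals the tax, 73.
Deadweight loss = ½ × 365 × 73 = $13322.50.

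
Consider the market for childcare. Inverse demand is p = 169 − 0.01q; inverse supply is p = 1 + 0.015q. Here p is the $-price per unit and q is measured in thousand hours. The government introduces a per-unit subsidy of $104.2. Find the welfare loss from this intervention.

$217152.80 thousand

Competitive equilibrium: 169 − 0.01q = 1 + 0.015q → q* = 6720, p* = 101.8.
The subsidy lowers effective supply by 104.2: p = 0.015q − 103.2.
New quantity: 169 − 0.01q = 0.015q − 103.2 → q' = 10888.
Overproduction Δq = 10888 − 6720 = 4168; wedge = subsidy = 104.2.
DWL = ½ × 4168 × 104.2 = $217152.80 thousand.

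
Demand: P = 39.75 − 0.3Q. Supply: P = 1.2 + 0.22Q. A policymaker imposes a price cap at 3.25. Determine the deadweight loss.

1092.30

Competitive equilibrium: 39.75 − 0.3Q = 1.2 + 0.22Q → Q* = 74.1346, P* = 17.5096.
At the ceiling P = 3.25, quantity supplied = (3.25 − 1.2)/0.22 = 9.3182.
Willingness to pay at Q' = 9.3182: 39.75 − 0.3·9.3182 = 36.9545.
ΔQ = 74.1346 − 9.3182 = 64.8164; wedge = 36.9545 − 3.25 = 33.7045.
The triangle = ½ × 64.8164 × 33.7045 = 1092.30.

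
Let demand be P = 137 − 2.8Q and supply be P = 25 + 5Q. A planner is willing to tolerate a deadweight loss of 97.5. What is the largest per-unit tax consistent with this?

39

Competitive equilibrium: 137 − 2.8Q = 25 + 5Q → Q* = 14.359, P* = 96.7949.
A tax t gives ΔQ = t/7.8 and wedge t, so DWL = t²/15.6.
t²/15.6 = 97.5 → t² = 1521 → t = 39.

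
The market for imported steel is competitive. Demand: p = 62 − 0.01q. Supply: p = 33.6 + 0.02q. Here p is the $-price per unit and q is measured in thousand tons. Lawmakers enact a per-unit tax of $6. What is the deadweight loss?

$600 thousand

Competitive equilibrium: 62 − 0.01q = 33.6 + 0.02q → q* = 946.6667, p* = 52.5333.
With the tax, the buyer price exceeds the seller price by 6: (62 − 0.01q) − (33.6 + 0.02q) = 6 → q' = 746.6667.
Δq = 946.6667 − 746.6667 = 200; the wedge equals the tax, 6.
Deadweight loss = ½ × 200 × 6 = $600 thousand.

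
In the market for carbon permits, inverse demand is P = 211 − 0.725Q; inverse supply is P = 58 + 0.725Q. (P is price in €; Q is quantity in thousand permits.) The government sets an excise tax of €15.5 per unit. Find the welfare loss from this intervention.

€82.84 thousand

Competitive equilibrium: 211 − 0.725Q = 58 + 0.725Q → Q* = 105.5172, P* = 134.5.
With the tax, the buyer price exceeds the seller price by 15.5: (211 − 0.725Q) − (58 + 0.725Q) = 15.5 → Q' = 94.8276.
ΔQ = 105.5172 − 94.8276 = 10.6896; the wedge equals the tax, 15.5.
Welfare loss = ½ × 10.6896 × 15.5 = €82.84 thousand.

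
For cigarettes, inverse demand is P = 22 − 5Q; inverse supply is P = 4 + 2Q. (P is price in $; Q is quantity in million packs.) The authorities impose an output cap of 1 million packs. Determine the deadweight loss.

Competitive equilibrium: 22 − 5Q = 4 + 2Q → Q* = 2.5714, P* = 9.1429.
At Q = 1: demand price = 22 − 5·1 = 17; supply price = 4 + 2·1 = 6.
ΔQ = 2.5714 − 1 = 1.5714; wedge = 17 − 6 = 11.
Welfare loss = ½ × 1.5714 × 11 = $8.64 million.

$8.64 million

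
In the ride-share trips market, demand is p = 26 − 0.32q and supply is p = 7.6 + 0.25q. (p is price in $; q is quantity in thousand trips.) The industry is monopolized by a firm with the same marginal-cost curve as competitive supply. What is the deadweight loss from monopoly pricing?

Competitive equilibrium: 26 − 0.32q = 7.6 + 0.25q → q* = 32.2807, p* = 15.6702.
Marginal revenue: MR = 26 − 0.64q. Set MR = MC: 26 − 0.64q = 7.6 + 0.25q → q_m = 20.6742.
Price p_m = 26 − 0.32·20.6742 = 19.3843; MC(q_m) = 7.6 + 0.25·20.6742 = 12.7686.
Competitive q* = 32.2807, so Δq = 11.6065; wedge = 19.3843 − 12.7686 = 6.6157.
Deadweight loss = ½ × 11.6065 × 6.6157 = $38.39 thousand.

$38.39 thousand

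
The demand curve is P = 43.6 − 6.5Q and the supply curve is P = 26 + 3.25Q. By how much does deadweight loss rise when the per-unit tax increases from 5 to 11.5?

5.50

Competitive equilibrium: 43.6 − 6.5Q = 26 + 3.25Q → Q* = 1.8051, P* = 31.8667.
For a per-unit tax t: ΔQ = t/9.75, so DWL = ½·t·(t/9.75) = t²/19.5.
At t = 5: DWL = 1.282. At t = 11.5: DWL = 6.782.
Increase = 6.782 − 1.282 = 5.50.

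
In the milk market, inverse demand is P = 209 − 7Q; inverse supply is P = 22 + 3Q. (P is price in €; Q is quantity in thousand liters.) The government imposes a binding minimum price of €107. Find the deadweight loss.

Competitive equilibrium: 209 − 7Q = 22 + 3Q → Q* = 18.7, P* = 78.1.
At the floor P = 107, quantity demanded = (209 − 107)/7 = 14.5714.
Sellers' marginal cost at Q' = 14.5714: 22 + 3·14.5714 = 65.7142.
ΔQ = 18.7 − 14.5714 = 4.1286; wedge = 107 − 65.7142 = 41.2858.
Deadweight loss = ½ × 4.1286 × 41.2858 = €85.23 thousand.

€85.23 thousand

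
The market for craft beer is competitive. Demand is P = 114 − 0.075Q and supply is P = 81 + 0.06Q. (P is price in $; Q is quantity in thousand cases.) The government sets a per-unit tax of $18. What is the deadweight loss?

$1200 thousand

Competitive equilibrium: 114 − 0.075Q = 81 + 0.06Q → Q* = 244.4444, P* = 95.6667.
With the tax, the buyer price exceeds the seller price by 18: (114 − 0.075Q) − (81 + 0.06Q) = 18 → Q' = 111.1111.
ΔQ = 244.4444 − 111.1111 = 133.3333; the wedge equals the tax, 18.
The triangle = ½ × 133.3333 × 18 = $1200 thousand.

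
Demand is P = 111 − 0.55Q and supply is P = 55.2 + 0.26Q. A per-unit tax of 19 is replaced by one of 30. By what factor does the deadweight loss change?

2.493

Competitive equilibrium: 111 − 0.55Q = 55.2 + 0.26Q → Q* = 68.8889, P* = 73.1111.
For a per-unit tax t: ΔQ = t/0.81, so DWL = ½·t·(t/0.81) = t²/1.62.
At t = 19: DWL = 222.840. At t = 30: DWL = 555.556.
Ratio = (30/19)² = 2.493.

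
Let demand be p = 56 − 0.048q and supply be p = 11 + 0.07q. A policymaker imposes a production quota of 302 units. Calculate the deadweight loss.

371.54

Competitive equilibrium: 56 − 0.048q = 11 + 0.07q → q* = 381.3559, p* = 37.6949.
At q = 302: demand price = 56 − 0.048·302 = 41.504; supply price = 11 + 0.07·302 = 32.14.
Δq = 381.3559 − 302 = 79.3559; wedge = 41.504 − 32.14 = 9.364.
Welfare loss = ½ × 79.3559 × 9.364 = 371.54.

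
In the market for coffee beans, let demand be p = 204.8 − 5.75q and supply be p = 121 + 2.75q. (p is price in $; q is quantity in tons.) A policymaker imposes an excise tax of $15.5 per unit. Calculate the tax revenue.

$124.55

Competitive equilibrium: 204.8 − 5.75q = 121 + 2.75q → q* = 9.8588, p* = 148.1118.
With the tax, the buyer price exceeds the seller price by 15.5: (204.8 − 5.75q) − (121 + 2.75q) = 15.5 → q' = 8.0353.
Tax revenue = 15.5 × 8.0353 = $124.55.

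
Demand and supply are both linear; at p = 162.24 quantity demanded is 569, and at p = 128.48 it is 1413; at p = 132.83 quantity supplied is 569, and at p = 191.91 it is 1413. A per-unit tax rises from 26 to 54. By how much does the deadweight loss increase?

Demand slope = (128.48 − 162.24)/(1413 − 569) = −0.04, so p = 185 − 0.04q.
Supply slope = (191.91 − 132.83)/(1413 − 569) = 0.07, so p = 93 + 0.07q.
Competitive equilibrium: 185 − 0.04q = 93 + 0.07q → q* = 836.3636, p* = 151.5455.
For a per-unit tax t: Δq = t/0.11, so DWL = ½·t·(t/0.11) = t²/0.22.
At t = 26: DWL = 3072.727. At t = 54: DWL = 13254.545.
Increase = 13254.545 − 3072.727 = 10181.82.

10181.82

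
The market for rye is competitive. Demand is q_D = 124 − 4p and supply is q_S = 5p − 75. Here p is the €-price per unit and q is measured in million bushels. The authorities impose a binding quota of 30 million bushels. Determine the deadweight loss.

In inverse form: demand p = 31 − 0.25q, supply p = 15 + 0.2q.
Competitive equilibrium: 31 − 0.25q = 15 + 0.2q → q* = 35.5556, p* = 22.1111.
At q = 30: demand price = 31 − 0.25·30 = 23.5; supply price = 15 + 0.2·30 = 21.
Δq = 35.5556 − 30 = 5.5556; wedge = 23.5 − 21 = 2.5.
DWL = ½ × 5.5556 × 2.5 = €6.94 million.

€6.94 million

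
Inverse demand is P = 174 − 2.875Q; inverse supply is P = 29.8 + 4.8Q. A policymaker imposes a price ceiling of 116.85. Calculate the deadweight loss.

Competitive equilibrium: 174 − 2.875Q = 29.8 + 4.8Q → Q* = 18.7883, P* = 119.9837.
At the ceiling P = 116.85, quantity supplied = (116.85 − 29.8)/4.8 = 18.1354.
Willingness to pay at Q' = 18.1354: 174 − 2.875·18.1354 = 121.8607.
ΔQ = 18.7883 − 18.1354 = 0.6529; wedge = 121.8607 − 116.85 = 5.0107.
Deadweight loss = ½ × 0.6529 × 5.0107 = 1.64.

1.64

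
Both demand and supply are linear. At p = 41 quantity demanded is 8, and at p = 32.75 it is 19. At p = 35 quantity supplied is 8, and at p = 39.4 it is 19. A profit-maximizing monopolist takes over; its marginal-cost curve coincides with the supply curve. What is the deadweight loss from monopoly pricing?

15.65

Demand slope = (32.75 − 41)/(19 − 8) = −0.75, so p = 47 − 0.75q.
Supply slope = (39.4 − 35)/(19 − 8) = 0.4, so p = 31.8 + 0.4q.
Competitive equilibrium: 47 − 0.75q = 31.8 + 0.4q → q* = 13.2174, p* = 37.087.
Marginal revenue: MR = 47 − 1.5q. Set MR = MC: 47 − 1.5q = 31.8 + 0.4q → q_m = 8.
Price p_m = 47 − 0.75·8 = 41; MC(q_m) = 31.8 + 0.4·8 = 35.
Competitive q* = 13.2174, so Δq = 5.2174; wedge = 41 − 35 = 6.
The triangle = ½ × 5.2174 × 6 = 15.65.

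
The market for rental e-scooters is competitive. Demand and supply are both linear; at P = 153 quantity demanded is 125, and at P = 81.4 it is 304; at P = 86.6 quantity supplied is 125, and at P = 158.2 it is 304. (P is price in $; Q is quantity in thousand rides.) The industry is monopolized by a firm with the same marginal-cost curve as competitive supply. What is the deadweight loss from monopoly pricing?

$1922.84 thousand

Demand slope = (81.4 − 153)/(304 − 125) = −0.4, so P = 203 − 0.4Q.
Supply slope = (158.2 − 86.6)/(304 − 125) = 0.4, so P = 36.6 + 0.4Q.
Competitive equilibrium: 203 − 0.4Q = 36.6 + 0.4Q → Q* = 208, P* = 119.8.
Marginal revenue: MR = 203 − 0.8Q. Set MR = MC: 203 − 0.8Q = 36.6 + 0.4Q → Q_m = 138.6667.
Price P_m = 203 − 0.4·138.6667 = 147.5333; MC(Q_m) = 36.6 + 0.4·138.6667 = 92.0667.
Competitive Q* = 208, so ΔQ = 69.3333; wedge = 147.5333 − 92.0667 = 55.4666.
The triangle = ½ × 69.3333 × 55.4666 = $1922.84 thousand.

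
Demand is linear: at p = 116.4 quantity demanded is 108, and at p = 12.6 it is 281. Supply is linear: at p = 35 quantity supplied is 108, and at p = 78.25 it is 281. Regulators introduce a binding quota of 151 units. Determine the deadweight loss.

1183.25

Demand slope = (12.6 − 116.4)/(281 − 108) = −0.6, so p = 181.2 − 0.6q.
Supply slope = (78.25 − 35)/(281 − 108) = 0.25, so p = 8 + 0.25q.
Competitive equilibrium: 181.2 − 0.6q = 8 + 0.25q → q* = 203.7647, p* = 58.9412.
At q = 151: demand price = 181.2 − 0.6·151 = 90.6; supply price = 8 + 0.25·151 = 45.75.
Δq = 203.7647 − 151 = 52.7647; wedge = 90.6 − 45.75 = 44.85.
Welfare loss = ½ × 52.7647 × 44.85 = 1183.25.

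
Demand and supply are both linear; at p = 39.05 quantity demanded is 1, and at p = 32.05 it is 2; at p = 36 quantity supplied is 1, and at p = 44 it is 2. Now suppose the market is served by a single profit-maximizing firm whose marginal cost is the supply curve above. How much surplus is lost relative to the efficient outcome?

Demand slope = (32.05 − 39.05)/(2 − 1) = −7, so p = 46.05 − 7q.
Supply slope = (44 − 36)/(2 − 1) = 8, so p = 28 + 8q.
Competitive equilibrium: 46.05 − 7q = 28 + 8q → q* = 1.2033, p* = 37.6267.
Marginal revenue: MR = 46.05 − 14q. Set MR = MC: 46.05 − 14q = 28 + 8q → q_m = 0.8205.
Price p_m = 46.05 − 7·0.8205 = 40.3065; MC(q_m) = 28 + 8·0.8205 = 34.564.
Competitive q* = 1.2033, so Δq = 0.3828; wedge = 40.3065 − 34.564 = 5.7425.
The triangle = ½ × 0.3828 × 5.7425 = 1.10.

1.10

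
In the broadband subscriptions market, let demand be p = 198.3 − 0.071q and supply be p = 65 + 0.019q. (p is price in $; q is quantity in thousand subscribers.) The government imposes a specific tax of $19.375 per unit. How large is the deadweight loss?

$2085.50 thousand

Competitive equilibrium: 198.3 − 0.071q = 65 + 0.019q → q* = 1481.1111, p* = 93.1411.
With the tax, the buyer price exceeds the seller price by 19.375: (198.3 − 0.071q) − (65 + 0.019q) = 19.375 → q' = 1265.8333.
Δq = 1481.1111 − 1265.8333 = 215.2778; the wedge equals the tax, 19.375.
DWL = ½ × 215.2778 × 19.375 = $2085.50 thousand.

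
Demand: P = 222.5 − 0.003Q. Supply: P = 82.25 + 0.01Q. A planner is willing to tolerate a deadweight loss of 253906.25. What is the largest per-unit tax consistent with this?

81.25

Competitive equilibrium: 222.5 − 0.003Q = 82.25 + 0.01Q → Q* = 10788.4615, P* = 190.1346.
A tax t gives ΔQ = t/0.013 and wedge t, so DWL = t²/0.026.
t²/0.026 = 253906.25 → t² = 6601.5625 → t = 81.25.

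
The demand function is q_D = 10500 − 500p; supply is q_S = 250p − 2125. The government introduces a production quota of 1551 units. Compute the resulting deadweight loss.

In inverse form: demand p = 21 − 0.002q, supply p = 8.5 + 0.004q.
Competitive equilibrium: 21 − 0.002q = 8.5 + 0.004q → q* = 2083.3333, p* = 16.8333.
At q = 1551: demand price = 21 − 0.002·1551 = 17.898; supply price = 8.5 + 0.004·1551 = 14.704.
Δq = 2083.3333 − 1551 = 532.3333; wedge = 17.898 − 14.704 = 3.194.
DWL = ½ × 532.3333 × 3.194 = 850.14.

850.14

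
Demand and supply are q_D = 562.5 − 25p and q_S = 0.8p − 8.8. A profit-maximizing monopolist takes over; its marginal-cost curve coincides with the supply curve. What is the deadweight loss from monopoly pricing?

0.05

In inverse form: demand p = 22.5 − 0.04q, supply p = 11 + 1.25q.
Competitive equilibrium: 22.5 − 0.04q = 11 + 1.25q → q* = 8.9147, p* = 22.1434.
Marginal revenue: MR = 22.5 − 0.08q. Set MR = MC: 22.5 − 0.08q = 11 + 1.25q → q_m = 8.6466.
Price p_m = 22.5 − 0.04·8.6466 = 22.1541; MC(q_m) = 11 + 1.25·8.6466 = 21.8083.
Competitive q* = 8.9147, so Δq = 0.2681; wedge = 22.1541 − 21.8083 = 0.3458.
Deadweight loss = ½ × 0.2681 × 0.3458 = 0.05.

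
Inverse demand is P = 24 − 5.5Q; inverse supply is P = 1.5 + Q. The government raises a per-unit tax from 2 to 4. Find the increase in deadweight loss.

0.92

Competitive equilibrium: 24 − 5.5Q = 1.5 + Q → Q* = 3.4615, P* = 4.9615.
For a per-unit tax t: ΔQ = t/6.5, so DWL = ½·t·(t/6.5) = t²/13.
At t = 2: DWL = 0.308. At t = 4: DWL = 1.231.
Increase = 1.231 − 0.308 = 0.92.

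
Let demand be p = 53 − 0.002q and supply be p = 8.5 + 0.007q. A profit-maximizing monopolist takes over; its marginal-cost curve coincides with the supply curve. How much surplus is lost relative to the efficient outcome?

Competitive equilibrium: 53 − 0.002q = 8.5 + 0.007q → q* = 4944.4444, p* = 43.1111.
Marginal revenue: MR = 53 − 0.004q. Set MR = MC: 53 − 0.004q = 8.5 + 0.007q → q_m = 4045.4545.
Price p_m = 53 − 0.002·4045.4545 = 44.9091; MC(q_m) = 8.5 + 0.007·4045.4545 = 36.8182.
Competitive q* = 4944.4444, so Δq = 898.9899; wedge = 44.9091 − 36.8182 = 8.0909.
The triangle = ½ × 898.9899 × 8.0909 = 3636.82.

3636.82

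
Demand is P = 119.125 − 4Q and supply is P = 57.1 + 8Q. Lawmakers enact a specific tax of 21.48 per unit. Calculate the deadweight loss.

Competitive equilibrium: 119.125 − 4Q = 57.1 + 8Q → Q* = 5.1688, P* = 98.45.
With the tax, the buyer price exceeds the seller price by 21.48: (119.125 − 4Q) − (57.1 + 8Q) = 21.48 → Q' = 3.3788.
ΔQ = 5.1688 − 3.3788 = 1.79; the wedge equals the tax, 21.48.
The triangle = ½ × 1.79 × 21.48 = 19.22.

19.22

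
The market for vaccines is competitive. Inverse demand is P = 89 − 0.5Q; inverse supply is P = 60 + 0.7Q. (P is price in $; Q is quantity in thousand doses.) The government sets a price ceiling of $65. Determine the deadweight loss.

$173.89 thousand

Competitive equilibrium: 89 − 0.5Q = 60 + 0.7Q → Q* = 24.1667, P* = 76.9167.
At the ceiling P = 65, quantity supplied = (65 − 60)/0.7 = 7.1429.
Willingness to pay at Q' = 7.1429: 89 − 0.5·7.1429 = 85.4286.
ΔQ = 24.1667 − 7.1429 = 17.0238; wedge = 85.4286 − 65 = 20.4286.
Welfare loss = ½ × 17.0238 × 20.4286 = $173.89 thousand.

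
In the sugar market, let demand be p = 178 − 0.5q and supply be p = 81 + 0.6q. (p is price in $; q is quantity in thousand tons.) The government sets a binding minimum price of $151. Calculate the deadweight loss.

$642.62 thousand

Competitive equilibrium: 178 − 0.5q = 81 + 0.6q → q* = 88.1818, p* = 133.9091.
At the floor p = 151, quantity demanded = (178 − 151)/0.5 = 54.
Sellers' marginal cost at q' = 54: 81 + 0.6·54 = 113.4.
Δq = 88.1818 − 54 = 34.1818; wedge = 151 − 113.4 = 37.6.
DWL = ½ × 34.1818 × 37.6 = $642.62 thousand.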